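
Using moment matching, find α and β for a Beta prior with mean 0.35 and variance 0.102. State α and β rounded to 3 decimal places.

α = 0.431, β = 0.800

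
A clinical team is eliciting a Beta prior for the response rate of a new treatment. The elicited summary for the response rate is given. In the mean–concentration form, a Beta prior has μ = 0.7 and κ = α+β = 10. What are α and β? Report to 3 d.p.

α = 7.000, β = 3.000

α = μκ = 0.7×10 = 7.000 and β = (1−μ)κ = 0.3×10 = 3.000.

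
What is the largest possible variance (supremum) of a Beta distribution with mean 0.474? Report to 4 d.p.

0.2493

Var = μ(1−μ)/(α+β+1), which approaches μ(1−μ) as α+β → 0.
So the supremum is μ(1−μ) = 0.474×0.526 = 0.2493.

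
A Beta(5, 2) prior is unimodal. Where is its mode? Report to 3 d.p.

0.800

With α,β > 1, mode = (α−1)/(α+β−2) = 4/5 = 0.800.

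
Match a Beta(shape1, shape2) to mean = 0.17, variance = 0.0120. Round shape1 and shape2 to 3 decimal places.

shape1 = 1.829, shape2 = 8.929

Let s = shape1+shape2. The Beta variance is μ(1−μ)/(s+1).
So s+1 = μ(1−μ)/σ² = (0.17×0.83)/0.0120 = 0.1411/0.0120 = 11.7583, giving s = 10.7583.
Then shape1 = μs = 0.17×10.7583 = 1.829 and shape2 = (1−μ)s = 0.83×10.7583 = 8.929.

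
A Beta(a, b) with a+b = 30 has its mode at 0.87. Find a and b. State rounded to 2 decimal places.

a = 25.36, b = 4.64

Mode = (a−1)/(κ−2) with κ = a+b, so a−1 = 0.87·28 = 24.36.
a = 25.36; b = κ − a = 4.64.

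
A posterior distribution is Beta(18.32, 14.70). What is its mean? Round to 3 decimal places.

E[X] = α/(α+β) = 18.32/33.02 = 0.555.

0.555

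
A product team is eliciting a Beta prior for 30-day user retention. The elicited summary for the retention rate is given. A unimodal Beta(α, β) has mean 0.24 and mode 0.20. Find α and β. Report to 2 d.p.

α = 3.60, β = 11.40

With s = α+β: μ = α/s and mode = (α−1)/(s−2). Eliminating α = μs,
μs − 1 = m(s−2) ⇒ s(μ−m) = 1−2m ⇒ s = 0.60/0.04 = 15.0000.
So α = μs = 3.60, β = (1−μ)s = 11.40.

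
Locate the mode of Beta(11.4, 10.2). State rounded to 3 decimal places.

0.531

With α,β > 1, mode = (α−1)/(α+β−2) = 10.4/19.6 = 0.531.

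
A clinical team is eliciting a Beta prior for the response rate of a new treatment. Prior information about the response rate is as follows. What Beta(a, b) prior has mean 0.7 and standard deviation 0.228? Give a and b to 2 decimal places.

σ² = 0.228² = 0.051984.
With s = a+b, Var = μ(1−μ)/(s+1), so s+1 = (0.7×0.3)/0.051984 = 4.0397 and s = 3.0397.
a = μs = 2.13, b = (1−μ)s = 0.91.

a = 2.13, b = 0.91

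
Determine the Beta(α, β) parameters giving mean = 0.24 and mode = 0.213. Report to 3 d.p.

α = 5.102, β = 16.157

With s = α+β: μ = α/s and mode = (α−1)/(s−2). Eliminating α = μs,
μs − 1 = m(s−2) ⇒ s(μ−m) = 1−2m ⇒ s = 0.574/0.027 = 21.2593.
So α = μs = 5.102, β = (1−μ)s = 16.157.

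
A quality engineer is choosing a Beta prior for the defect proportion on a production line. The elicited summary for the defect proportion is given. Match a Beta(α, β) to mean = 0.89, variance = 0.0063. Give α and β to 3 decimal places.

α = 12.940, β = 1.599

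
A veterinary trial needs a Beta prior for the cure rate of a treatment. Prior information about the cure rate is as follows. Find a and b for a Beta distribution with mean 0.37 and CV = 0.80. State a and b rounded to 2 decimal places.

a = 0.61, b = 1.05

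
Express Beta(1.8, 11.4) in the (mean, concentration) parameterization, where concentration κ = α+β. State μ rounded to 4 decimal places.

μ = 0.1364, κ = 13.2

κ = α+β = 1.8+11.4 = 13.2; μ = α/κ = 1.8/13.2 = 0.1364.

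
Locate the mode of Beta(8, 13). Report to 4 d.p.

0.3684

With α,β > 1, mode = (α−1)/(α+β−2) = 7/19 = 0.3684.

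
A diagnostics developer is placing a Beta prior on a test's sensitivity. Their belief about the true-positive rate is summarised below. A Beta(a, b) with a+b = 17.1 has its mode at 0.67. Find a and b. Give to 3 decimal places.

Since the density peak of Beta(a,b) is at (a−1)/(a+b−2),
a = 1 + 0.67(17.1−2) = 11.117 and b = 17.1 − 11.117 = 5.983.

a = 11.117, b = 5.983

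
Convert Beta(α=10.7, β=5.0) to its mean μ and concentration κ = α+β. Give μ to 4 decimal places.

μ = 0.6815, κ = 15.7

κ = α+β = 10.7+5.0 = 15.7; μ = α/κ = 10.7/15.7 = 0.6815.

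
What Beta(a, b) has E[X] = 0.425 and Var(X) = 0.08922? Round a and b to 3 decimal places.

a = 0.739, b = 1.000

Write ν = a+b; then a = μν and Var = μ(1−μ)/(ν+1).
ν = μ(1−μ)/Var − 1 = 0.244375/0.08922 − 1 = 1.7390.
a = 0.425·1.7390 = 0.739, b = 0.575·1.7390 = 1.000.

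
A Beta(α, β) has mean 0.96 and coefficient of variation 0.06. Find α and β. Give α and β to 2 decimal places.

σ = CV·μ = 0.06×0.96 = 0.05760, so σ² = 0.003318.
s+1 = μ(1−μ)/σ² = 0.0384/0.003318 = 11.5741, so s = α+β = 10.5741.
α = μs = 10.15, β = (1−μ)s = 0.42.

α = 10.15, β = 0.42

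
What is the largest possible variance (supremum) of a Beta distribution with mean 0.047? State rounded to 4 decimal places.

0.0448

For fixed mean μ the Beta variance is μ(1−μ)/(α+β+1), increasing as α+β decreases.
Its least upper bound (not attained) is μ(1−μ) = 0.047·0.953 = 0.0448.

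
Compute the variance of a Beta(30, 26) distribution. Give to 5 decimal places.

α+β = 56 and αβ = 780, so Var = αβ/[(α+β)²(α+β+1)] = 780/178752 = 0.00436.

0.00436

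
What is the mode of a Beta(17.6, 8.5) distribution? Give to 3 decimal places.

0.689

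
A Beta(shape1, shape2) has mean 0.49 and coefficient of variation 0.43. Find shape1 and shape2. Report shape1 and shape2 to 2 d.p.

shape1 = 2.27, shape2 = 2.36

σ = CV·μ = 0.43×0.49 = 0.21070, so σ² = 0.044394.
s+1 = μ(1−μ)/σ² = 0.2499/0.044394 = 5.6291, so s = shape1+shape2 = 4.6291.
shape1 = μs = 2.27, shape2 = (1−μ)s = 2.36.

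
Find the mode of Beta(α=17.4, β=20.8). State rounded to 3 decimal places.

0.453

The density x^(α−1)(1−x)^(β−1) is maximised at (α−1)/(α+β−2) = 16.4/36.2 = 0.453.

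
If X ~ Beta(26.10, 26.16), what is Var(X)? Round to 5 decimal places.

α+β = 52.26 and αβ = 682.7760, so Var = αβ/[(α+β)²(α+β+1)] = 682.7760/145458.790776 = 0.00469.

0.00469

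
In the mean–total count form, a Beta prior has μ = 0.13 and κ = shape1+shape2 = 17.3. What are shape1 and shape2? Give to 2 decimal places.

shape1 = 2.25, shape2 = 15.05

shape1 = μκ = 0.13×17.3 = 2.25 and shape2 = (1−μ)κ = 0.87×17.3 = 15.05.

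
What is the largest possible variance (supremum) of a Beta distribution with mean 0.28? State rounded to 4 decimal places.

0.2016

For fixed mean μ the Beta variance is μ(1−μ)/(α+β+1), increasing as α+β decreases.
Its least upper bound (not attained) is μ(1−μ) = 0.28·0.72 = 0.2016.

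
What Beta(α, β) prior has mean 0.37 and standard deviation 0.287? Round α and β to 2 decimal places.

σ² = 0.287² = 0.082369.
With s = α+β, Var = μ(1−μ)/(s+1), so s+1 = (0.37×0.63)/0.082369 = 2.8299 and s = 1.8299.
α = μs = 0.68, β = (1−μ)s = 1.15.

α = 0.68, β = 1.15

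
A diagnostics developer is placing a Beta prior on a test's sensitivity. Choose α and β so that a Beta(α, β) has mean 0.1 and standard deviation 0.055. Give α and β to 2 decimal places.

α = 2.88, β = 25.88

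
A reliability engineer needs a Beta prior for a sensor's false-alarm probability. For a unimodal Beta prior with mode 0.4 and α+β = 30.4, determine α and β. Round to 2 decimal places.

Mode = (α−1)/(κ−2) with κ = α+β, so α−1 = 0.4·28.4 = 11.36.
α = 12.36; β = κ − α = 18.04.

α = 12.36, β = 18.04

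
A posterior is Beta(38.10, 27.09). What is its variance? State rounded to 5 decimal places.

0.00367

Var = αβ/[(α+β)²(α+β+1)] = (38.10×27.09)/(65.19²×66.19) = 1032.1290/281290.032459 = 0.00367.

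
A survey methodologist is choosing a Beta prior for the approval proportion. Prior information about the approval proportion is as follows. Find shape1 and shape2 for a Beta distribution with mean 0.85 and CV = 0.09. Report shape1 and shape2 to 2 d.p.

σ = CV·μ = 0.09×0.85 = 0.07650, so σ² = 0.005852.
s+1 = μ(1−μ)/σ² = 0.1275/0.005852 = 21.7865, so s = shape1+shape2 = 20.7865.
shape1 = μs = 17.67, shape2 = (1−μ)s = 3.12.

shape1 = 17.67, shape2 = 3.12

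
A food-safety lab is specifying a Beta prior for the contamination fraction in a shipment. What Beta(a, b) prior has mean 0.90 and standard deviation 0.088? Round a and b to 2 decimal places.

a = 9.56, b = 1.06

Variance = 0.088² = 0.007744. The moment-matching identity a+b = μ(1−μ)/Var − 1 gives
a+b = 0.0900/0.007744 − 1 = 10.6219, so a = μ·10.6219 = 9.56 and b = (1−μ)·10.6219 = 1.06.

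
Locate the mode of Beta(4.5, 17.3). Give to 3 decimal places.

0.177

The density x^(α−1)(1−x)^(β−1) is maximised at (α−1)/(α+β−2) = 3.5/19.8 = 0.177.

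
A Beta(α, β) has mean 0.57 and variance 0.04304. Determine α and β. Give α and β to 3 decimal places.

α = 2.676, β = 2.019

Write ν = α+β; then α = μν and Var = μ(1−μ)/(ν+1).
ν = μ(1−μ)/Var − 1 = 0.2451/0.04304 − 1 = 4.6947.
α = 0.57·4.6947 = 2.676, β = 0.43·4.6947 = 2.019.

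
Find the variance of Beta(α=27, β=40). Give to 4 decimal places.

μ = 27/67 = 0.402985; Var = μ(1−μ)/(α+β+1) = 0.2405881/68 = 0.0035.

0.0035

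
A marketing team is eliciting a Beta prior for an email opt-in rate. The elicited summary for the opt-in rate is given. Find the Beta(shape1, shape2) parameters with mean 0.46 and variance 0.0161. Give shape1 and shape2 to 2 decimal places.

shape1 = 6.64, shape2 = 7.79

By moment matching, shape1+shape2 = μ(1−μ)/σ² − 1 = (0.46·0.54)/0.0161 − 1 = 15.4286 − 1 = 14.4286.
Since shape1/(shape1+shape2) = μ, shape1 = 0.46·14.4286 = 6.64 and shape2 = 0.54·14.4286 = 7.79.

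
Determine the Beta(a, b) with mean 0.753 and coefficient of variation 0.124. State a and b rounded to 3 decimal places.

a = 15.311, b = 5.022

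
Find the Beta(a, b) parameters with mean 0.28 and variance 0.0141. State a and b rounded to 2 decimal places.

Write ν = a+b; then a = μν and Var = μ(1−μ)/(ν+1).
ν = μ(1−μ)/Var − 1 = 0.2016/0.0141 − 1 = 13.2979.
a = 0.28·13.2979 = 3.72, b = 0.72·13.2979 = 9.57.

a = 3.72, b = 9.57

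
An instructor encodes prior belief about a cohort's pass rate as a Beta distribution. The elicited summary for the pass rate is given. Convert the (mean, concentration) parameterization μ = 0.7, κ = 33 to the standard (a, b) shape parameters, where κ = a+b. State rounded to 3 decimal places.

a = μκ = 0.7×33 = 23.100 and b = (1−μ)κ = 0.3×33 = 9.900.

a = 23.100, b = 9.900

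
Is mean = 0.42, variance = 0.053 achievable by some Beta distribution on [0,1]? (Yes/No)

Yes

A Beta with mean μ has variance μ(1−μ)/(α+β+1) < μ(1−μ).
Here μ(1−μ) = 0.42×0.58 = 0.2436, and 0.053 < 0.2436.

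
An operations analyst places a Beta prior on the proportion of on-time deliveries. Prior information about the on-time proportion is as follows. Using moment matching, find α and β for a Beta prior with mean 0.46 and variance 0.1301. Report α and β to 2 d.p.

α = 0.42, β = 0.49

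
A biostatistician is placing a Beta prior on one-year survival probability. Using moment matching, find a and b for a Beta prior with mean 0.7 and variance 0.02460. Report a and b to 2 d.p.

Write ν = a+b; then a = μν and Var = μ(1−μ)/(ν+1).
ν = μ(1−μ)/Var − 1 = 0.21/0.02460 − 1 = 7.5366.
a = 0.7·7.5366 = 5.28, b = 0.3·7.5366 = 2.26.

a = 5.28, b = 2.26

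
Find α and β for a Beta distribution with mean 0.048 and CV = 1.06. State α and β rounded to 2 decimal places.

α = 0.80, β = 15.85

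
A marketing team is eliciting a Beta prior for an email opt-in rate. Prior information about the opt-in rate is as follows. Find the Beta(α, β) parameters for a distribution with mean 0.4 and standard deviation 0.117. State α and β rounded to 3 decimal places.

Variance = 0.117² = 0.013689. The moment-matching identity α+β = μ(1−μ)/Var − 1 gives
α+β = 0.24/0.013689 − 1 = 16.5323, so α = μ·16.5323 = 6.613 and β = (1−μ)·16.5323 = 9.919.

α = 6.613, β = 9.919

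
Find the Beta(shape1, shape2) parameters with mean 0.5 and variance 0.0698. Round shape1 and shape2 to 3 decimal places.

Let s = shape1+shape2. The Beta variance is μ(1−μ)/(s+1).
So s+1 = μ(1−μ)/σ² = (0.5×0.5)/0.0698 = 0.25/0.0698 = 3.5817, giving s = 2.5817.
Then shape1 = μs = 0.5×2.5817 = 1.291 and shape2 = (1−μ)s = 0.5×2.5817 = 1.291.

shape1 = 1.291, shape2 = 1.291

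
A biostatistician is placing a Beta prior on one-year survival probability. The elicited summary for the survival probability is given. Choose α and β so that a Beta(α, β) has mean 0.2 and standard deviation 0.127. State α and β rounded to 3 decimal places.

σ² = 0.127² = 0.016129.
With s = α+β, Var = μ(1−μ)/(s+1), so s+1 = (0.2×0.8)/0.016129 = 9.9200 and s = 8.9200.
α = μs = 1.784, β = (1−μ)s = 7.136.

α = 1.784, β = 7.136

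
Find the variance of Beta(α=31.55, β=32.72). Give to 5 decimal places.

α+β = 64.27 and αβ = 1032.3160, so Var = αβ/[(α+β)²(α+β+1)] = 1032.3160/269606.409383 = 0.00383.

0.00383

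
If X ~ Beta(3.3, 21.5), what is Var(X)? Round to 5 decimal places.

α+β = 24.8 and αβ = 70.95, so Var = αβ/[(α+β)²(α+β+1)] = 70.95/15868.032 = 0.00447.

0.00447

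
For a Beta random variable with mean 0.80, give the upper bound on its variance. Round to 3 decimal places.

0.160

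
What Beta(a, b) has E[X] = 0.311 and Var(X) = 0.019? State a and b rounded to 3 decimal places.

a = 3.196, b = 7.081

By moment matching, a+b = μ(1−μ)/σ² − 1 = (0.311·0.689)/0.019 − 1 = 11.2778 − 1 = 10.2778.
Since a/(a+b) = μ, a = 0.311·10.2778 = 3.196 and b = 0.689·10.2778 = 7.081.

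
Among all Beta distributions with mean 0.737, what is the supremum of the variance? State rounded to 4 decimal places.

0.1938

For fixed mean μ the Beta variance is μ(1−μ)/(α+β+1), increasing as α+β decreases.
Its least upper bound (not attained) is μ(1−μ) = 0.737·0.263 = 0.1938.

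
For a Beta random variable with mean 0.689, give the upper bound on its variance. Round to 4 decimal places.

0.2143

For fixed mean μ the Beta variance is μ(1−μ)/(α+β+1), increasing as α+β decreases.
Its least upper bound (not attained) is μ(1−μ) = 0.689·0.311 = 0.2143.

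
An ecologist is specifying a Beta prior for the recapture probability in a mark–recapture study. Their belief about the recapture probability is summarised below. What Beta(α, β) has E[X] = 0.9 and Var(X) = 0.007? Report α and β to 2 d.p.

α = 10.67, β = 1.19

Write ν = α+β; then α = μν and Var = μ(1−μ)/(ν+1).
ν = μ(1−μ)/Var − 1 = 0.09/0.007 − 1 = 11.8571.
α = 0.9·11.8571 = 10.67, β = 0.1·11.8571 = 1.19.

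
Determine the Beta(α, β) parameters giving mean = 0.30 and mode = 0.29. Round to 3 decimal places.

With s = α+β: μ = α/s and mode = (α−1)/(s−2). Eliminating α = μs,
μs − 1 = m(s−2) ⇒ s(μ−m) = 1−2m ⇒ s = 0.42/0.01 = 42.0000.
So α = μs = 12.600, β = (1−μ)s = 29.400.

α = 12.600, β = 29.400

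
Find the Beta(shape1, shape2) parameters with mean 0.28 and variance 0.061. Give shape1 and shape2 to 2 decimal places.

shape1 = 0.65, shape2 = 1.66

By moment matching, shape1+shape2 = μ(1−μ)/σ² − 1 = (0.28·0.72)/0.061 − 1 = 3.3049 − 1 = 2.3049.
Since shape1/(shape1+shape2) = μ, shape1 = 0.28·2.3049 = 0.65 and shape2 = 0.72·2.3049 = 1.66.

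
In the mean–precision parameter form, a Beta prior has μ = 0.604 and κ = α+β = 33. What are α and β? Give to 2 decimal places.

α = μκ = 0.604×33 = 19.93 and β = (1−μ)κ = 0.396×33 = 13.07.

α = 19.93, β = 13.07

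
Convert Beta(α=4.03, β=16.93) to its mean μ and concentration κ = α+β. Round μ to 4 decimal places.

κ = α+β = 4.03+16.93 = 20.96; μ = α/κ = 4.03/20.96 = 0.1923.

μ = 0.1923, κ = 20.96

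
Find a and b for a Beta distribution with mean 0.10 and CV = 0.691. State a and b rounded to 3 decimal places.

a = 1.785, b = 16.064

Var = (CV·μ)² = (0.691×0.10)² = 0.004775.
a+b = μ(1−μ)/Var − 1 = 0.0900/0.004775 − 1 = 17.8489.
Thus a = 0.10·17.8489 = 1.785 and b = 0.90·17.8489 = 16.064.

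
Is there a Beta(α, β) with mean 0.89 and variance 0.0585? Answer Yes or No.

Yes

A Beta with mean μ has variance μ(1−μ)/(α+β+1) < μ(1−μ).
Here μ(1−μ) = 0.89×0.11 = 0.0979, and 0.0585 < 0.0979.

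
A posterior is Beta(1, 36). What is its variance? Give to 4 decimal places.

Var = αβ/[(α+β)²(α+β+1)] = (1×36)/(37²×38) = 36/52022 = 0.0007.

0.0007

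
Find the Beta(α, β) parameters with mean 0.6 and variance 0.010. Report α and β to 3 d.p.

α = 13.800, β = 9.200

Write ν = α+β; then α = μν and Var = μ(1−μ)/(ν+1).
ν = μ(1−μ)/Var − 1 = 0.24/0.010 − 1 = 23.0000.
α = 0.6·23.0000 = 13.800, β = 0.4·23.0000 = 9.200.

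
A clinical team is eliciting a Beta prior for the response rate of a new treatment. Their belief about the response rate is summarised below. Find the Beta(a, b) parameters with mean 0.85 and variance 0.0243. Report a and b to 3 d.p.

a = 3.610, b = 0.637

Let s = a+b. The Beta variance is μ(1−μ)/(s+1).
So s+1 = μ(1−μ)/σ² = (0.85×0.15)/0.0243 = 0.1275/0.0243 = 5.2469, giving s = 4.2469.
Then a = μs = 0.85×4.2469 = 3.610 and b = (1−μ)s = 0.15×4.2469 = 0.637.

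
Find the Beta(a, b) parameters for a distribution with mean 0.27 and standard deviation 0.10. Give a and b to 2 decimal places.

a = 5.05, b = 13.66

σ² = 0.10² = 0.0100.
With s = a+b, Var = μ(1−μ)/(s+1), so s+1 = (0.27×0.73)/0.0100 = 19.7100 and s = 18.7100.
a = μs = 5.05, b = (1−μ)s = 13.66.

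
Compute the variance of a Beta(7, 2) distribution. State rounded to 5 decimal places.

α+β = 9 and αβ = 14, so Var = αβ/[(α+β)²(α+β+1)] = 14/810 = 0.01728.

0.01728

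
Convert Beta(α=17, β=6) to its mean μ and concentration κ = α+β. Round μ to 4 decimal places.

κ = α+β = 17+6 = 23; μ = α/κ = 17/23 = 0.7391.

μ = 0.7391, κ = 23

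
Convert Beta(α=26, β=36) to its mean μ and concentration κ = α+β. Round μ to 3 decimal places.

μ = 0.419, κ = 62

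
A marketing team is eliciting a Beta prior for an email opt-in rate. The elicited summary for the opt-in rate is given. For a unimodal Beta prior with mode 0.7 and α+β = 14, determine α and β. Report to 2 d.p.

α = 9.40, β = 4.60

Mode = (α−1)/(κ−2) with κ = α+β, so α−1 = 0.7·12 = 8.40.
α = 9.40; β = κ − α = 4.60.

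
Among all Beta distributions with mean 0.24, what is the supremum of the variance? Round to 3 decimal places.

For fixed mean μ the Beta variance is μ(1−μ)/(α+β+1), increasing as α+β decreases.
Its least upper bound (not attained) is μ(1−μ) = 0.24·0.76 = 0.182.

0.182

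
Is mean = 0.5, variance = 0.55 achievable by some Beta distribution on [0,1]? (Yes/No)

No

The Beta variance bound is σ² < μ(1−μ).
Here μ(1−μ) = 0.5×0.5 = 0.25, and 0.55 ≥ 0.25.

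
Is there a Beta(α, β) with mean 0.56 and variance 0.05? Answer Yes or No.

The Beta variance bound is σ² < μ(1−μ).
Here μ(1−μ) = 0.56×0.44 = 0.2464, and 0.05 < 0.2464.

Yes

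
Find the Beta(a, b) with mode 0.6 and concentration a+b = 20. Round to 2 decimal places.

a = 11.80, b = 8.20

For a,b>1 the mode is (a−1)/(a+b−2), so a = mode·(κ−2)+1 = 0.6×18+1 = 11.80.
And b = (1−mode)·(κ−2)+1 = 0.4×18+1 = 8.20.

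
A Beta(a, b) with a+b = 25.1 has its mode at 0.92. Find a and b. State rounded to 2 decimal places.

For a,b>1 the mode is (a−1)/(a+b−2), so a = mode·(κ−2)+1 = 0.92×23.1+1 = 22.25.
And b = (1−mode)·(κ−2)+1 = 0.08×23.1+1 = 2.85.

a = 22.25, b = 2.85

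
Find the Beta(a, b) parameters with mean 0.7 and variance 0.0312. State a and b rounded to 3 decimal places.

a = 4.012, b = 1.719

By moment matching, a+b = μ(1−μ)/σ² − 1 = (0.7·0.3)/0.0312 − 1 = 6.7308 − 1 = 5.7308.
Since a/(a+b) = μ, a = 0.7·5.7308 = 4.012 and b = 0.3·5.7308 = 1.719.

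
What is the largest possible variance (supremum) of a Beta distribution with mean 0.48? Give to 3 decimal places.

Var = μ(1−μ)/(α+β+1), which approaches μ(1−μ) as α+β → 0.
So the supremum is μ(1−μ) = 0.48×0.52 = 0.250.

0.250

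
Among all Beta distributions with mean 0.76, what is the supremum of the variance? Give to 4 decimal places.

For fixed mean μ the Beta variance is μ(1−μ)/(α+β+1), increasing as α+β decreases.
Its least upper bound (not attained) is μ(1−μ) = 0.76·0.24 = 0.1824.

0.1824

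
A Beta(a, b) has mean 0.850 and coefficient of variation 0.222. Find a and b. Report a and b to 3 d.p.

a = 2.194, b = 0.387

Var = (CV·μ)² = (0.222×0.850)² = 0.035608.
a+b = μ(1−μ)/Var − 1 = 0.127500/0.035608 − 1 = 2.5807.
Thus a = 0.850·2.5807 = 2.194 and b = 0.150·2.5807 = 0.387.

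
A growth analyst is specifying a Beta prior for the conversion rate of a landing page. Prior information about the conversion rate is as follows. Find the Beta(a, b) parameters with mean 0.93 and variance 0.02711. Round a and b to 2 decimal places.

Write ν = a+b; then a = μν and Var = μ(1−μ)/(ν+1).
ν = μ(1−μ)/Var − 1 = 0.0651/0.02711 − 1 = 1.4013.
a = 0.93·1.4013 = 1.30, b = 0.07·1.4013 = 0.10.

a = 1.30, b = 0.10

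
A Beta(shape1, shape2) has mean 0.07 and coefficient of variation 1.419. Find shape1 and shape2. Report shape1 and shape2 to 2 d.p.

σ = CV·μ = 1.419×0.07 = 0.09933, so σ² = 0.009866.
s+1 = μ(1−μ)/σ² = 0.0651/0.009866 = 6.5981, so s = shape1+shape2 = 5.5981.
shape1 = μs = 0.39, shape2 = (1−μ)s = 5.21.

shape1 = 0.39, shape2 = 5.21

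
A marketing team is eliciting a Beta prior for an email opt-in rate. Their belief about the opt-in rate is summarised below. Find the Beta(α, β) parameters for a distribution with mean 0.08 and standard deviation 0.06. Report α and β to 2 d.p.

α = 1.56, β = 17.89

σ² = 0.06² = 0.0036.
With s = α+β, Var = μ(1−μ)/(s+1), so s+1 = (0.08×0.92)/0.0036 = 20.4444 and s = 19.4444.
α = μs = 1.56, β = (1−μ)s = 17.89.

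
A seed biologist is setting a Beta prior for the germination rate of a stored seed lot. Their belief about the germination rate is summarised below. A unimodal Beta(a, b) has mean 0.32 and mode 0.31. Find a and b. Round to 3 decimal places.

a = 12.160, b = 25.840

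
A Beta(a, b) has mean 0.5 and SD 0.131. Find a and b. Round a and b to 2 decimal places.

a = 6.78, b = 6.78

First σ² = 0.017161. Setting a = μn, b = (1−μ)n with n = a+b,
μ(1−μ)/(n+1) = 0.017161 ⇒ n+1 = 0.25/0.017161 = 14.5679 ⇒ n = 13.5679.
Hence a = 0.5×13.5679 = 6.78, b = 0.5×13.5679 = 6.78.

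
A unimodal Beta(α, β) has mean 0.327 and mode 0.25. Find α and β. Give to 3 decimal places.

α = 2.123, β = 4.370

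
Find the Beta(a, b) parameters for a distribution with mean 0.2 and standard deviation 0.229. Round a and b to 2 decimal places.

Variance = 0.229² = 0.052441. The moment-matching identity a+b = μ(1−μ)/Var − 1 gives
a+b = 0.16/0.052441 − 1 = 2.0510, so a = μ·2.0510 = 0.41 and b = (1−μ)·2.0510 = 1.64.

a = 0.41, b = 1.64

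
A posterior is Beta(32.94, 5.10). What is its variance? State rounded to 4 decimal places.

Var = αβ/[(α+β)²(α+β+1)] = (32.94×5.10)/(38.04²×39.04) = 167.9940/56492.504064 = 0.0030.

0.0030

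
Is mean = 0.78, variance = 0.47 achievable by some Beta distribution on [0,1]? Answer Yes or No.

No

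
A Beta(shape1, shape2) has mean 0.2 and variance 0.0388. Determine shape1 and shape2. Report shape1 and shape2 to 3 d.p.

shape1 = 0.625, shape2 = 2.499

By moment matching, shape1+shape2 = μ(1−μ)/σ² − 1 = (0.2·0.8)/0.0388 − 1 = 4.1237 − 1 = 3.1237.
Since shape1/(shape1+shape2) = μ, shape1 = 0.2·3.1237 = 0.625 and shape2 = 0.8·3.1237 = 2.499.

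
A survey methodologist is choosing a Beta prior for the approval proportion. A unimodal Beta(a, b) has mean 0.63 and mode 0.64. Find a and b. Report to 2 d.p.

a = 17.64, b = 10.36

With s = a+b: μ = a/s and mode = (a−1)/(s−2). Eliminating a = μs,
μs − 1 = m(s−2) ⇒ s(μ−m) = 1−2m ⇒ s = -0.28/-0.01 = 28.0000.
So a = μs = 17.64, b = (1−μ)s = 10.36.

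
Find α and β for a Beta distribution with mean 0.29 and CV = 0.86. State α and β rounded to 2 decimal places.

α = 0.67, β = 1.64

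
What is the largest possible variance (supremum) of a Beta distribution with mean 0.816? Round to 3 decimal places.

0.150

Var = μ(1−μ)/(α+β+1), which approaches μ(1−μ) as α+β → 0.
So the supremum is μ(1−μ) = 0.816×0.184 = 0.150.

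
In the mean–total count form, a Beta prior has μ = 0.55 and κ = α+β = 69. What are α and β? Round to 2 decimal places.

Split κ in proportion μ : (1−μ): α = 0.55·69 = 37.95, β = 69 − 37.95 = 31.05.

α = 37.95, β = 31.05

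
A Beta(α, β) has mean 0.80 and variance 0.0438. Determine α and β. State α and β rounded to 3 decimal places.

α = 2.122, β = 0.531

Write ν = α+β; then α = μν and Var = μ(1−μ)/(ν+1).
ν = μ(1−μ)/Var − 1 = 0.1600/0.0438 − 1 = 2.6530.
α = 0.80·2.6530 = 2.122, β = 0.20·2.6530 = 0.531.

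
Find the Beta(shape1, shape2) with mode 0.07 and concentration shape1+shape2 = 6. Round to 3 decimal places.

Mode = (shape1−1)/(κ−2) with κ = shape1+shape2, so shape1−1 = 0.07·4 = 0.280.
shape1 = 1.280; shape2 = κ − shape1 = 4.720.

shape1 = 1.280, shape2 = 4.720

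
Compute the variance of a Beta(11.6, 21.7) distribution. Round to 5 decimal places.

0.00662

α+β = 33.3 and αβ = 251.72, so Var = αβ/[(α+β)²(α+β+1)] = 251.72/38034.927 = 0.00662.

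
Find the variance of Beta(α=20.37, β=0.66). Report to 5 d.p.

Var = αβ/[(α+β)²(α+β+1)] = (20.37×0.66)/(21.03²×22.03) = 13.4442/9743.007627 = 0.00138.

0.00138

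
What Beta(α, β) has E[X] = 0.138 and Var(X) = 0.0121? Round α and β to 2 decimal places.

α = 1.22, β = 7.61

By moment matching, α+β = μ(1−μ)/σ² − 1 = (0.138·0.862)/0.0121 − 1 = 9.8311 − 1 = 8.8311.
Since α/(α+β) = μ, α = 0.138·8.8311 = 1.22 and β = 0.862·8.8311 = 7.61.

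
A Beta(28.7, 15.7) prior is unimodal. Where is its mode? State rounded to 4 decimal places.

The density x^(α−1)(1−x)^(β−1) is maximised at (α−1)/(α+β−2) = 27.7/42.4 = 0.6533.

0.6533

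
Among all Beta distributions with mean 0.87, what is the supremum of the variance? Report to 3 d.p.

Var = μ(1−μ)/(α+β+1), which approaches μ(1−μ) as α+β → 0.
So the supremum is μ(1−μ) = 0.87×0.13 = 0.113.

0.113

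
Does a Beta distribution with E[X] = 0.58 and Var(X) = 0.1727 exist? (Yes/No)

The Beta variance bound is σ² < μ(1−μ).
Here μ(1−μ) = 0.58×0.42 = 0.2436, and 0.1727 < 0.2436.

Yes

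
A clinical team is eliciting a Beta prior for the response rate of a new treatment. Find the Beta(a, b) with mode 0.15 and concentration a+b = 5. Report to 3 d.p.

For a,b>1 the mode is (a−1)/(a+b−2), so a = mode·(κ−2)+1 = 0.15×3+1 = 1.450.
And b = (1−mode)·(κ−2)+1 = 0.85×3+1 = 3.550.

a = 1.450, b = 3.550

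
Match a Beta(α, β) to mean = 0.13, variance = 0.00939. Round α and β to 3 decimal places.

α = 1.436, β = 9.609

Write ν = α+β; then α = μν and Var = μ(1−μ)/(ν+1).
ν = μ(1−μ)/Var − 1 = 0.1131/0.00939 − 1 = 11.0447.
α = 0.13·11.0447 = 1.436, β = 0.87·11.0447 = 9.609.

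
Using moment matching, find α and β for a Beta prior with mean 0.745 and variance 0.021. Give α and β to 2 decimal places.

Write ν = α+β; then α = μν and Var = μ(1−μ)/(ν+1).
ν = μ(1−μ)/Var − 1 = 0.189975/0.021 − 1 = 8.0464.
α = 0.745·8.0464 = 5.99, β = 0.255·8.0464 = 2.05.

α = 5.99, β = 2.05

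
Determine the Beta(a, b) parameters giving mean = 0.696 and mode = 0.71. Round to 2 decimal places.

With s = a+b: μ = a/s and mode = (a−1)/(s−2). Eliminating a = μs,
μs − 1 = m(s−2) ⇒ s(μ−m) = 1−2m ⇒ s = -0.42/-0.014 = 30.0000.
So a = μs = 20.88, b = (1−μ)s = 9.12.

a = 20.88, b = 9.12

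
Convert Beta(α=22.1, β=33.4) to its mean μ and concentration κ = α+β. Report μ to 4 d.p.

κ = α+β = 22.1+33.4 = 55.5; μ = α/κ = 22.1/55.5 = 0.3982.

μ = 0.3982, κ = 55.5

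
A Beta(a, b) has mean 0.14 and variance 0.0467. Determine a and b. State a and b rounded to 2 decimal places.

a = 0.22, b = 1.36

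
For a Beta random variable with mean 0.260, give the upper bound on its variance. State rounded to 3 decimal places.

0.192

For fixed mean μ the Beta variance is μ(1−μ)/(α+β+1), increasing as α+β decreases.
Its least upper bound (not attained) is μ(1−μ) = 0.260·0.740 = 0.192.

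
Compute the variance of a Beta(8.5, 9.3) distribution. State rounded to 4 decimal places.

0.0133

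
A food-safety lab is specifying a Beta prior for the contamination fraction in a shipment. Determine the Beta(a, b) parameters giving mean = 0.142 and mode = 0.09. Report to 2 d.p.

With s = a+b: μ = a/s and mode = (a−1)/(s−2). Eliminating a = μs,
μs − 1 = m(s−2) ⇒ s(μ−m) = 1−2m ⇒ s = 0.82/0.052 = 15.7692.
So a = μs = 2.24, b = (1−μ)s = 13.53.

a = 2.24, b = 13.53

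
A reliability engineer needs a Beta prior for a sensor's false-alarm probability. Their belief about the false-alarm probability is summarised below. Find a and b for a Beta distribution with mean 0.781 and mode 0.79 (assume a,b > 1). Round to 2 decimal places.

Let s = a+b. Mean gives a = μs = 0.781s; mode gives (a−1)/(s−2) = 0.79.
Substituting: 0.781s − 1 = 0.79(s−2) = 0.79s − 1.58, so -0.009s = -0.58 and s = 64.4444.
Then a = 0.781×64.4444 = 50.33 and b = s−a = 14.11.

a = 50.33, b = 14.11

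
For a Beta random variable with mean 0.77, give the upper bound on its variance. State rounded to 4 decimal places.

0.1771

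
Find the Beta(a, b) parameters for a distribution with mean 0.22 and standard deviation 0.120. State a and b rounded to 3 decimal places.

First σ² = 0.014400. Setting a = μn, b = (1−μ)n with n = a+b,
μ(1−μ)/(n+1) = 0.014400 ⇒ n+1 = 0.1716/0.014400 = 11.9167 ⇒ n = 10.9167.
Hence a = 0.22×10.9167 = 2.402, b = 0.78×10.9167 = 8.515.

a = 2.402, b = 8.515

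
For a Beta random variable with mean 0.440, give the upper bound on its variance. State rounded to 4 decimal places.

0.2464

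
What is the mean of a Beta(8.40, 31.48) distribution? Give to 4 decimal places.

E[X] = α/(α+β) = 8.40/39.88 = 0.2106.

0.2106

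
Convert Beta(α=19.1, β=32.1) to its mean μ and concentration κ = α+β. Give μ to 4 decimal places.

κ = α+β = 19.1+32.1 = 51.2; μ = α/κ = 19.1/51.2 = 0.3730.

μ = 0.3730, κ = 51.2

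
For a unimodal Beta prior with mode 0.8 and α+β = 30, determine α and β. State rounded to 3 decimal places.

α = 23.400, β = 6.600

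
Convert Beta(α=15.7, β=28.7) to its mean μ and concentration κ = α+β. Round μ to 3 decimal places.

κ = α+β = 15.7+28.7 = 44.4; μ = α/κ = 15.7/44.4 = 0.354.

μ = 0.354, κ = 44.4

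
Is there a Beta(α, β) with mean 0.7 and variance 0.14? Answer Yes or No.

A Beta with mean μ has variance μ(1−μ)/(α+β+1) < μ(1−μ).
Here μ(1−μ) = 0.7×0.3 = 0.21, and 0.14 < 0.21.

Yes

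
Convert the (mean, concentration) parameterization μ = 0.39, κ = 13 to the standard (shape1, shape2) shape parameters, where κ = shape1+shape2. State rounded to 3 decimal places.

shape1 = 5.070, shape2 = 7.930

Split κ in proportion μ : (1−μ): shape1 = 0.39·13 = 5.070, shape2 = 13 − 5.070 = 7.930.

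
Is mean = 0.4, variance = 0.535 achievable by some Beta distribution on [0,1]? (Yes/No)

For any Beta, Var(X) < E[X]·(1−E[X]).
Here μ(1−μ) = 0.4×0.6 = 0.24, and 0.535 ≥ 0.24.

No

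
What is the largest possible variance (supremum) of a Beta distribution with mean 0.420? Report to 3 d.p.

Var = μ(1−μ)/(α+β+1), which approaches μ(1−μ) as α+β → 0.
So the supremum is μ(1−μ) = 0.420×0.580 = 0.244.

0.244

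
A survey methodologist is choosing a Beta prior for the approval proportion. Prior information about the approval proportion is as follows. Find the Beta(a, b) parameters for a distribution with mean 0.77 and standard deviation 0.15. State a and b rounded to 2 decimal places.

a = 5.29, b = 1.58

Variance = 0.15² = 0.0225. The moment-matching identity a+b = μ(1−μ)/Var − 1 gives
a+b = 0.1771/0.0225 − 1 = 6.8711, so a = μ·6.8711 = 5.29 and b = (1−μ)·6.8711 = 1.58.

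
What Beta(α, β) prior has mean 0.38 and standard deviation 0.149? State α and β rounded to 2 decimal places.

First σ² = 0.022201. Setting α = μn, β = (1−μ)n with n = α+β,
μ(1−μ)/(n+1) = 0.022201 ⇒ n+1 = 0.2356/0.022201 = 10.6121 ⇒ n = 9.6121.
Hence α = 0.38×9.6121 = 3.65, β = 0.62×9.6121 = 5.96.

α = 3.65, β = 5.96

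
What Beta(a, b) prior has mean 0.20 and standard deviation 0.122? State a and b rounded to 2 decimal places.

a = 1.95, b = 7.80

Variance = 0.122² = 0.014884. The moment-matching identity a+b = μ(1−μ)/Var − 1 gives
a+b = 0.1600/0.014884 − 1 = 9.7498, so a = μ·9.7498 = 1.95 and b = (1−μ)·9.7498 = 7.80.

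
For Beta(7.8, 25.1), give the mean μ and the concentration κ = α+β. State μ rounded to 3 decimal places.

μ = 0.237, κ = 32.9

κ = α+β = 7.8+25.1 = 32.9; μ = α/κ = 7.8/32.9 = 0.237.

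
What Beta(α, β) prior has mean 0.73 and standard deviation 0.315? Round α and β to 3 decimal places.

α = 0.720, β = 0.266

First σ² = 0.099225. Setting α = μn, β = (1−μ)n with n = α+β,
μ(1−μ)/(n+1) = 0.099225 ⇒ n+1 = 0.1971/0.099225 = 1.9864 ⇒ n = 0.9864.
Hence α = 0.73×0.9864 = 0.720, β = 0.27×0.9864 = 0.266.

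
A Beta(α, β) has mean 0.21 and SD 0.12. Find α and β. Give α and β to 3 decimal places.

Variance = 0.12² = 0.0144. The moment-matching identity α+β = μ(1−μ)/Var − 1 gives
α+β = 0.1659/0.0144 − 1 = 10.5208, so α = μ·10.5208 = 2.209 and β = (1−μ)·10.5208 = 8.311.

α = 2.209, β = 8.311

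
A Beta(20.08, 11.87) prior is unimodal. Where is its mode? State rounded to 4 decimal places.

The density x^(α−1)(1−x)^(β−1) is maximised at (α−1)/(α+β−2) = 19.08/29.95 = 0.6371.

0.6371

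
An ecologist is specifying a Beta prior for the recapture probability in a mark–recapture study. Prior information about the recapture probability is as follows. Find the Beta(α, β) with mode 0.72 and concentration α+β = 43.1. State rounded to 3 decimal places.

α = 30.592, β = 12.508

Mode = (α−1)/(κ−2) with κ = α+β, so α−1 = 0.72·41.1 = 29.592.
α = 30.592; β = κ − α = 12.508.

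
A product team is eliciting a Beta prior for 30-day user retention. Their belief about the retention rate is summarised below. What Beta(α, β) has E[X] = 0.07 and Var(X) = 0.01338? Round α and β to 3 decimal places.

α = 0.271, β = 3.595

Write ν = α+β; then α = μν and Var = μ(1−μ)/(ν+1).
ν = μ(1−μ)/Var − 1 = 0.0651/0.01338 − 1 = 3.8655.
α = 0.07·3.8655 = 0.271, β = 0.93·3.8655 = 3.595.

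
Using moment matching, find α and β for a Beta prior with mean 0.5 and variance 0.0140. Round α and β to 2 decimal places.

α = 8.43, β = 8.43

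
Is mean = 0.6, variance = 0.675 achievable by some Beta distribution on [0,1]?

No

For any Beta, Var(X) < E[X]·(1−E[X]).
Here μ(1−μ) = 0.6×0.4 = 0.24, and 0.675 ≥ 0.24.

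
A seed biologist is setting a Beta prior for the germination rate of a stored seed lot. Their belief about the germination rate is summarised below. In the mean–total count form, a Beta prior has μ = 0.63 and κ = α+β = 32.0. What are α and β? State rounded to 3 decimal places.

Split κ in proportion μ : (1−μ): α = 0.63·32.0 = 20.160, β = 32.0 − 20.160 = 11.840.

α = 20.160, β = 11.840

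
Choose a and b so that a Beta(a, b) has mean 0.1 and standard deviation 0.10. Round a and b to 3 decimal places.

a = 0.800, b = 7.200

First σ² = 0.0100. Setting a = μn, b = (1−μ)n with n = a+b,
μ(1−μ)/(n+1) = 0.0100 ⇒ n+1 = 0.09/0.0100 = 9.0000 ⇒ n = 8.0000.
Hence a = 0.1×8.0000 = 0.800, b = 0.9×8.0000 = 7.200.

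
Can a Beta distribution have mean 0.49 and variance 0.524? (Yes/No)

No

For any Beta, Var(X) < E[X]·(1−E[X]).
Here μ(1−μ) = 0.49×0.51 = 0.2499, and 0.524 ≥ 0.2499.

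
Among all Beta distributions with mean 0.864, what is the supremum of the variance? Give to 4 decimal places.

For fixed mean μ the Beta variance is μ(1−μ)/(α+β+1), increasing as α+β decreases.
Its least upper bound (not attained) is μ(1−μ) = 0.864·0.136 = 0.1175.

0.1175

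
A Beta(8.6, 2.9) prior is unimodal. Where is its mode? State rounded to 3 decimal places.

With α,β > 1, mode = (α−1)/(α+β−2) = 7.6/9.5 = 0.800.

0.800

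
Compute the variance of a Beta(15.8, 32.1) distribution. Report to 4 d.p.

0.0045

μ = 15.8/47.9 = 0.329854; Var = μ(1−μ)/(α+β+1) = 0.2210503/48.9 = 0.0045.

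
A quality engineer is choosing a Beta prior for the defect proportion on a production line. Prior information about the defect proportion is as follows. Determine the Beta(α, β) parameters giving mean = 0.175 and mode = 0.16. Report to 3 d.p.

α = 7.933, β = 37.400

Let s = α+β. Mean gives α = μs = 0.175s; mode gives (α−1)/(s−2) = 0.16.
Substituting: 0.175s − 1 = 0.16(s−2) = 0.16s − 0.32, so 0.015s = 0.68 and s = 45.3333.
Then α = 0.175×45.3333 = 7.933 and β = s−α = 37.400.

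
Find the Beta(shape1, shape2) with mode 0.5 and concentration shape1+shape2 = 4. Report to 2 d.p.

shape1 = 2.00, shape2 = 2.00

For shape1,shape2>1 the mode is (shape1−1)/(shape1+shape2−2), so shape1 = mode·(κ−2)+1 = 0.5×2+1 = 2.00.
And shape2 = (1−mode)·(κ−2)+1 = 0.5×2+1 = 2.00.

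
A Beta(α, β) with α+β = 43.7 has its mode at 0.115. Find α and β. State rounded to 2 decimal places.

α = 5.80, β = 37.90

For α,β>1 the mode is (α−1)/(α+β−2), so α = mode·(κ−2)+1 = 0.115×41.7+1 = 5.80.
And β = (1−mode)·(κ−2)+1 = 0.885×41.7+1 = 37.90.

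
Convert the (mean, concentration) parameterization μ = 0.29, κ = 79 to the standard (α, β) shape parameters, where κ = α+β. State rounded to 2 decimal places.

α = 22.91, β = 56.09

Split κ in proportion μ : (1−μ): α = 0.29·79 = 22.91, β = 79 − 22.91 = 56.09.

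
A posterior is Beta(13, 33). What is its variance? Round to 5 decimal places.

0.00431

Var = αβ/[(α+β)²(α+β+1)] = (13×33)/(46²×47) = 429/99452 = 0.00431.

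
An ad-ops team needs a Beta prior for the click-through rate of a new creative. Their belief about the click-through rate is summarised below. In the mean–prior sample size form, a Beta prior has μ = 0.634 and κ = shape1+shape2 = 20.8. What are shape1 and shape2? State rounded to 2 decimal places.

shape1 = 13.19, shape2 = 7.61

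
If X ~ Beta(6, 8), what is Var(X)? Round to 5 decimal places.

0.01633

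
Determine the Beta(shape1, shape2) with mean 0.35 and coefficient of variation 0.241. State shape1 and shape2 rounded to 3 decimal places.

σ = CV·μ = 0.241×0.35 = 0.08435, so σ² = 0.007115.
s+1 = μ(1−μ)/σ² = 0.2275/0.007115 = 31.9750, so s = shape1+shape2 = 30.9750.
shape1 = μs = 10.841, shape2 = (1−μ)s = 20.134.

shape1 = 10.841, shape2 = 20.134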